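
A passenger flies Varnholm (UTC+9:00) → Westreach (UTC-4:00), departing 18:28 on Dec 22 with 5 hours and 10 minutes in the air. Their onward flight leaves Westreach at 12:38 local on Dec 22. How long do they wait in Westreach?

2 hours

Convert departure to UTC: 18:28 − 9:00 = 09:28 UTC on Dec 22.
Add 5 hours and 10 minutes flight time → 14:38 UTC.
Westreach is UTC−4:00, so local arrival = 14:38 − 4:00 = 10:38 on Dec 22.
Layover = 12:38 − 10:38 = 2 hours.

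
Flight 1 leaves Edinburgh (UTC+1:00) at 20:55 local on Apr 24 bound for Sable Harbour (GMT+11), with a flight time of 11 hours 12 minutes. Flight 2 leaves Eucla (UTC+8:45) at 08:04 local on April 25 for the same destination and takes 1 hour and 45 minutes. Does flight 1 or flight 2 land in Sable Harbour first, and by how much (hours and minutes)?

the second, by 6 hours 3 minutes

Flight 1 in UTC: 20:55 − 1:00 = 19:55 on Apr 24.
+11 hours 12 minutes → arrive 07:07 UTC on Apr 25.
Flight 2 in UTC: 08:04 − 8:45 = 23:19 on Apr 24.
+1 hour 45 minutes → arrive 01:04 UTC on Apr 25.
Flight 2 lands earlier by 6 hours 3 minutes.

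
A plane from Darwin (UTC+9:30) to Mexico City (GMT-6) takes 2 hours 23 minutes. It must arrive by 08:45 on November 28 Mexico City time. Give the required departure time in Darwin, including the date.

Target arrival in UTC: 08:45 + 6:00 = 14:45 on Nov 28.
Subtract 2 hours 23 minutes → departure 12:22 UTC on Nov 28.
Darwin is UTC+9:30: 12:22 + 9:30 = 21:52 on Nov 28.

21:52 on November 28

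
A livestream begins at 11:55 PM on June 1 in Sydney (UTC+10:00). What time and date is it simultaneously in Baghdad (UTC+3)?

4:55 PM on June 1

In UTC: 11:55 PM − 10:00 = 1:55 PM on Jun 1.
Baghdad is UTC+3:00: 1:55 PM + 3:00 = 4:55 PM on Jun 1.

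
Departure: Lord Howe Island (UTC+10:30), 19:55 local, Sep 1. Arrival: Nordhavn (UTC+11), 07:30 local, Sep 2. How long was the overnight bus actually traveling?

Departure in UTC: 19:55 − 10:30 = 09:25 on Sep 1.
Arrival in UTC: 07:30 − 11:00 = 20:30 on Sep 1.
Elapsed = 20:30 − 09:25 = 11 hours 5 minutes.

11 hours 5 minutes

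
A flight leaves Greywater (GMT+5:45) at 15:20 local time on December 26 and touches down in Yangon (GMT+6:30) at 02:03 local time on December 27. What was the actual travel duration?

Departure in UTC: 15:20 − 5:45 = 09:35 on Dec 26.
Arrival in UTC: 02:03 − 6:30 = 19:33 on Dec 26.
Elapsed = 19:33 − 09:35 = 9 hours 58 minutes.

9 hours 58 minutes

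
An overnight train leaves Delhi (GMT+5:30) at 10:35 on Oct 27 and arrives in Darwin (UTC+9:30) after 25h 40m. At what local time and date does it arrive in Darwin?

16:15 on October 28

Convert departure to UTC: 10:35 − 5:30 = 05:05 UTC on Oct 27.
Add 25 hours and 40 minutes travel time → 06:45 UTC (Oct 28).
Darwin is UTC+9:30, so local arrival = 06:45 + 9:30 = 16:15 on Oct 28.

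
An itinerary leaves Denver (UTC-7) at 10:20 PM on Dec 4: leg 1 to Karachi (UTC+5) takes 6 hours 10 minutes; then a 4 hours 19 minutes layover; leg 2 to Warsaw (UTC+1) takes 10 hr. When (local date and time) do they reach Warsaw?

2:49 AM on December 6

Convert departure to UTC: 10:20 PM + 7:00 = 5:20 AM UTC on Dec 5.
Add 6 hours 10 minutes leg 1 → 11:30 AM UTC.
Add 4 hours 19 minutes layover in Karachi → 3:49 PM UTC.
Add 10 hours leg 2 → 1:49 AM UTC (Dec 6).
Warsaw is UTC+1:00, so local arrival = 1:49 AM + 1:00 = 2:49 AM on Dec 6.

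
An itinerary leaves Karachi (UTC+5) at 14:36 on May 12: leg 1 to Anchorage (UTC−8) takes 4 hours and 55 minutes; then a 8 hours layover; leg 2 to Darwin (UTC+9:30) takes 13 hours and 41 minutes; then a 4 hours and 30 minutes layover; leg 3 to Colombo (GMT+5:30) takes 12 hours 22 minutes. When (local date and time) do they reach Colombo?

Convert departure to UTC: 14:36 − 5:00 = 09:36 UTC on May 12.
Add 4 hours 55 minutes leg 1 → 14:31 UTC.
Add 8 hours layover in Anchorage → 22:31 UTC.
Add 13 hours 41 minutes leg 2 → 12:12 UTC (May 13).
Add 4 hours and 30 minutes layover in Darwin → 16:42 UTC.
Add 12 hours and 22 minutes leg 3 → 05:04 UTC (May 14).
Colombo is UTC+5:30, so local arrival = 05:04 + 5:30 = 10:34 on May 14.

10:34 on May 14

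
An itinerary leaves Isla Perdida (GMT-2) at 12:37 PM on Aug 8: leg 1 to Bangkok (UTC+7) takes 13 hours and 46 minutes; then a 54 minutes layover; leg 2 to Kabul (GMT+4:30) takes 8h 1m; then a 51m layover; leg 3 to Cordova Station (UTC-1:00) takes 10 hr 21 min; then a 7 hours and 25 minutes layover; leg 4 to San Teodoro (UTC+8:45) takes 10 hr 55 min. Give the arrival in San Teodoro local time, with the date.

Convert departure to UTC: 12:37 PM + 2:00 = 2:37 PM UTC on Aug 8.
Add 13 hours 46 minutes leg 1 → 4:23 AM UTC (Aug 9).
Add 54 minutes layover in Bangkok → 5:17 AM UTC.
Add 8 hours and 1 minute leg 2 → 1:18 PM UTC.
Add 51 minutes layover in Kabul → 2:09 PM UTC.
Add 10 hours 21 minutes leg 3 → 12:30 AM UTC (Aug 10).
Add 7 hours 25 minutes layover in Cordova Station → 7:55 AM UTC.
Add 10 hours and 55 minutes leg 4 → 6:50 PM UTC.
San Teodoro is UTC+8:45, so local arrival = 6:50 PM + 8:45 = 3:35 AM on Aug 11.

3:35 AM on August 11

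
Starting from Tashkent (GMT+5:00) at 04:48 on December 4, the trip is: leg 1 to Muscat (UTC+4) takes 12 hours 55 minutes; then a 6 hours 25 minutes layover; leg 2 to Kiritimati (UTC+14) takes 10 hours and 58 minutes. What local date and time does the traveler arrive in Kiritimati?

Convert departure to UTC: 04:48 − 5:00 = 23:48 UTC on Dec 3.
Add 12 hours 55 minutes leg 1 → 12:43 UTC (Dec 4).
Add 6 hours 25 minutes layover in Muscat → 19:08 UTC.
Add 10 hours and 58 minutes leg 2 → 06:06 UTC (Dec 5).
Kiritimati is UTC+14:00, so local arrival = 06:06 + 14:00 = 20:06 on Dec 5.

20:06 on December 5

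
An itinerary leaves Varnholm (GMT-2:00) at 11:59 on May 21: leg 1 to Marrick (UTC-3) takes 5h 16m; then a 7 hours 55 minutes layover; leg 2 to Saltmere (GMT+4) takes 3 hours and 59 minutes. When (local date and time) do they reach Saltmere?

11:09 on May 22

Convert departure to UTC: 11:59 + 2:00 = 13:59 UTC on May 21.
Add 5 hours 16 minutes leg 1 → 19:15 UTC.
Add 7 hours and 55 minutes layover in Marrick → 03:10 UTC (May 22).
Add 3 hours and 59 minutes leg 2 → 07:09 UTC.
Saltmere is UTC+4:00, so local arrival = 07:09 + 4:00 = 11:09 on May 22.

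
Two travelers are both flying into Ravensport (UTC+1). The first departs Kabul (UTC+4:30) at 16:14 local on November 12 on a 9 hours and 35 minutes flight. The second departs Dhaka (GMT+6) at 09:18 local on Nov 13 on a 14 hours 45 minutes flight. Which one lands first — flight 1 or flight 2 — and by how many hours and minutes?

the first, by 20 hours 44 minutes

Flight 1 in UTC: 16:14 − 4:30 = 11:44 on Nov 12.
+9 hours and 35 minutes → arrive 21:19 UTC on Nov 12.
Flight 2 in UTC: 09:18 − 6:00 = 03:18 on Nov 13.
+14 hours 45 minutes → arrive 18:03 UTC on Nov 13.
Flight 1 lands earlier by 20 hours 44 minutes.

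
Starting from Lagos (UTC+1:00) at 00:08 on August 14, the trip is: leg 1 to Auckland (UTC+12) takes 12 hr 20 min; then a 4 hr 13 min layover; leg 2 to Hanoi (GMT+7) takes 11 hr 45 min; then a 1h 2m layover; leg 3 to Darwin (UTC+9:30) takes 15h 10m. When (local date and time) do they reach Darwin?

Convert departure to UTC: 00:08 − 1:00 = 23:08 UTC on Aug 13.
Add 12 hours 20 minutes leg 1 → 11:28 UTC (Aug 14).
Add 4 hours 13 minutes layover in Auckland → 15:41 UTC.
Add 11 hours 45 minutes leg 2 → 03:26 UTC (Aug 15).
Add 1 hour 2 minutes layover in Hanoi → 04:28 UTC.
Add 15 hours and 10 minutes leg 3 → 19:38 UTC.
Darwin is UTC+9:30, so local arrival = 19:38 + 9:30 = 05:08 on Aug 16.

05:08 on August 16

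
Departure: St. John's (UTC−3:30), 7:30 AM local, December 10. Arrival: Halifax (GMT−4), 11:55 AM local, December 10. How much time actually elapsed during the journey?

4 hours 55 minutes

Departure in UTC: 7:30 AM + 3:30 = 11:00 AM on Dec 10.
Arrival in UTC: 11:55 AM + 4:00 = 3:55 PM on Dec 10.
Elapsed = 3:55 PM − 11:00 AM = 4 hours 55 minutes.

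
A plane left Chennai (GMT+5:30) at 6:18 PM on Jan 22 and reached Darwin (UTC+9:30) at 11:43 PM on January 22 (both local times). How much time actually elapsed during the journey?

1 hour 25 minutes

Departure in UTC: 6:18 PM − 5:30 = 12:48 PM on Jan 22.
Arrival in UTC: 11:43 PM − 9:30 = 2:13 PM on Jan 22.
Elapsed = 2:13 PM − 12:48 PM = 1 hour 25 minutes.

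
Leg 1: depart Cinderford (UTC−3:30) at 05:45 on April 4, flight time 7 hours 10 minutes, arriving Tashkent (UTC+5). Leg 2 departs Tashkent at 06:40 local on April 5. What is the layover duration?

9 hours 15 minutes

Convert departure to UTC: 05:45 + 3:30 = 09:15 UTC on Apr 4.
Add 7 hours 10 minutes flight time → 16:25 UTC.
Tashkent is UTC+5:00, so local arrival = 16:25 + 5:00 = 21:25 on Apr 4.
Layover = 06:40 − 21:25 (+1 day) = 9 hours 15 minutes.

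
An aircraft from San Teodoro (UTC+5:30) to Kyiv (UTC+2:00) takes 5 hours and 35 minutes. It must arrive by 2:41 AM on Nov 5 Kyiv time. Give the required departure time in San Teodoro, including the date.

12:36 AM on Nov 5

Target arrival in UTC: 2:41 AM − 2:00 = 12:41 AM on Nov 5.
Subtract 5 hours and 35 minutes → departure 7:06 PM UTC on Nov 4.
San Teodoro is UTC+5:30: 7:06 PM + 5:30 = 12:36 AM on Nov 5.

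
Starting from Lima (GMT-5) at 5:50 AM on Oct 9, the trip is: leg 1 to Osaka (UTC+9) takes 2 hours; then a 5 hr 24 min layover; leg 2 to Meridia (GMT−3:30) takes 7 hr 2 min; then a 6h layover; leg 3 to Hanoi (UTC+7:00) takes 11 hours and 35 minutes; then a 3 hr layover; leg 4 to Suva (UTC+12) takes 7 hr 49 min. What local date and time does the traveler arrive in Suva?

5:40 PM on October 11

Convert departure to UTC: 5:50 AM + 5:00 = 10:50 AM UTC on Oct 9.
Add 2 hours leg 1 → 12:50 PM UTC.
Add 5 hours 24 minutes layover in Osaka → 6:14 PM UTC.
Add 7 hours 2 minutes leg 2 → 1:16 AM UTC (Oct 10).
Add 6 hours layover in Meridia → 7:16 AM UTC.
Add 11 hours 35 minutes leg 3 → 6:51 PM UTC.
Add 3 hours layover in Hanoi → 9:51 PM UTC.
Add 7 hours and 49 minutes leg 4 → 5:40 AM UTC (Oct 11).
Suva is UTC+12:00, so local arrival = 5:40 AM + 12:00 = 5:40 PM on Oct 11.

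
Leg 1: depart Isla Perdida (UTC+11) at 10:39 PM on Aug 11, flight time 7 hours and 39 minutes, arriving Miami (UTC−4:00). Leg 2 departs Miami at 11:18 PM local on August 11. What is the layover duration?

Convert departure to UTC: 10:39 PM − 11:00 = 11:39 AM UTC on Aug 11.
Add 7 hours 39 minutes flight time → 7:18 PM UTC.
Miami is UTC−4:00, so local arrival = 7:18 PM − 4:00 = 3:18 PM on Aug 11.
Layover = 11:18 PM − 3:18 PM = 8 hours.

8 hours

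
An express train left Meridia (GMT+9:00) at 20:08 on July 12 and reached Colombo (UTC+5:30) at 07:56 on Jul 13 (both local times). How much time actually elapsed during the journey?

15 hours 18 minutes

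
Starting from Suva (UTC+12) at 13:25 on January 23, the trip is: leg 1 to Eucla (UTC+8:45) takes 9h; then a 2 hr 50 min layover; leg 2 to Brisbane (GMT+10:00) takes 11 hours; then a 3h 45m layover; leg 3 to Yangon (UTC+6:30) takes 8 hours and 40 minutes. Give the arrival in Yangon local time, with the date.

19:10 on January 24

Convert departure to UTC: 13:25 − 12:00 = 01:25 UTC on Jan 23.
Add 9 hours leg 1 → 10:25 UTC.
Add 2 hours and 50 minutes layover in Eucla → 13:15 UTC.
Add 11 hours leg 2 → 00:15 UTC (Jan 24).
Add 3 hours and 45 minutes layover in Brisbane → 04:00 UTC.
Add 8 hours 40 minutes leg 3 → 12:40 UTC.
Yangon is UTC+6:30, so local arrival = 12:40 + 6:30 = 19:10 on Jan 24.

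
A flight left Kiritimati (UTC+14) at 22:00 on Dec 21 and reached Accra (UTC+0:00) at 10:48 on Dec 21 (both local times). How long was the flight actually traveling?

2 hours 48 minutes

Departure in UTC: 22:00 − 14:00 = 08:00 on Dec 21.
Arrival is already UTC: 10:48 on Dec 21.
Elapsed = 10:48 − 08:00 = 2 hours 48 minutes.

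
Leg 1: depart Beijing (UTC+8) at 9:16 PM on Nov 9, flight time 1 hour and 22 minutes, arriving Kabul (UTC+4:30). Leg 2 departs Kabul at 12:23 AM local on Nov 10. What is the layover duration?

Convert departure to UTC: 9:16 PM − 8:00 = 1:16 PM UTC on Nov 9.
Add 1 hour 22 minutes flight time → 2:38 PM UTC.
Kabul is UTC+4:30, so local arrival = 2:38 PM + 4:30 = 7:08 PM on Nov 9.
Layover = 12:23 AM − 7:08 PM (+1 day) = 5 hours 15 minutes.

5 hours 15 minutes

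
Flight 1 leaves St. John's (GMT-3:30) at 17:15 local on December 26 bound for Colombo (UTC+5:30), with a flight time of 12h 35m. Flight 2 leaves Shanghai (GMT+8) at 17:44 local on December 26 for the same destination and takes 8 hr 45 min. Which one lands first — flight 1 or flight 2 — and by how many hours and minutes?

the second, by 14 hours 51 minutes

Flight 1 in UTC: 17:15 + 3:30 = 20:45 on Dec 26.
+12 hours 35 minutes → arrive 09:20 UTC on Dec 27.
Flight 2 in UTC: 17:44 − 8:00 = 09:44 on Dec 26.
+8 hours 45 minutes → arrive 18:29 UTC on Dec 26.
Flight 2 lands earlier by 14 hours 51 minutes.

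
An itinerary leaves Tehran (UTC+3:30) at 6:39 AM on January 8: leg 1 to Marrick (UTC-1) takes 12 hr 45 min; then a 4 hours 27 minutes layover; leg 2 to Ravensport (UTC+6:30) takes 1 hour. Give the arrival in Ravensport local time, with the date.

Convert departure to UTC: 6:39 AM − 3:30 = 3:09 AM UTC on Jan 8.
Add 12 hours 45 minutes leg 1 → 3:54 PM UTC.
Add 4 hours 27 minutes layover in Marrick → 8:21 PM UTC.
Add 1 hour leg 2 → 9:21 PM UTC.
Ravensport is UTC+6:30, so local arrival = 9:21 PM + 6:30 = 3:51 AM on Jan 9.

3:51 AM on January 9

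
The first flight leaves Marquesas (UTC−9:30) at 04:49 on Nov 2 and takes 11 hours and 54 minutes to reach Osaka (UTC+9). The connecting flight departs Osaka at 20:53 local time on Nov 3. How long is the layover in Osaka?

Convert departure to UTC: 04:49 + 9:30 = 14:19 UTC on Nov 2.
Add 11 hours and 54 minutes flight time → 02:13 UTC (Nov 3).
Osaka is UTC+9:00, so local arrival = 02:13 + 9:00 = 11:13 on Nov 3.
Layover = 20:53 − 11:13 = 9 hours 40 minutes.

9 hours 40 minutes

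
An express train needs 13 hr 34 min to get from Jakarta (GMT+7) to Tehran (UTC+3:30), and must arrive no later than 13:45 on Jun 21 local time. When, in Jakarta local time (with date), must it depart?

03:41 on Jun 21

Target arrival in UTC: 13:45 − 3:30 = 10:15 on Jun 21.
Subtract 13 hours 34 minutes → departure 20:41 UTC on Jun 20.
Jakarta is UTC+7:00: 20:41 + 7:00 = 03:41 on Jun 21.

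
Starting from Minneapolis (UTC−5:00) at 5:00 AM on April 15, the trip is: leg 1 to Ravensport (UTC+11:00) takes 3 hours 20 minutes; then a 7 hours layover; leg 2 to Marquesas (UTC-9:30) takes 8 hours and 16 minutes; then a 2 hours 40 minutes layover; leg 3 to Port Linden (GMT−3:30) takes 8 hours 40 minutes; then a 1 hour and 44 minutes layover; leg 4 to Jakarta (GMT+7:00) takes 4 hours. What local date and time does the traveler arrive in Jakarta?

Convert departure to UTC: 5:00 AM + 5:00 = 10:00 AM UTC on Apr 15.
Add 3 hours 20 minutes leg 1 → 1:20 PM UTC.
Add 7 hours layover in Ravensport → 8:20 PM UTC.
Add 8 hours and 16 minutes leg 2 → 4:36 AM UTC (Apr 16).
Add 2 hours and 40 minutes layover in Marquesas → 7:16 AM UTC.
Add 8 hours and 40 minutes leg 3 → 3:56 PM UTC.
Add 1 hour 44 minutes layover in Port Linden → 5:40 PM UTC.
Add 4 hours leg 4 → 9:40 PM UTC.
Jakarta is UTC+7:00, so local arrival = 9:40 PM + 7:00 = 4:40 AM on Apr 17.

4:40 AM on Apr 17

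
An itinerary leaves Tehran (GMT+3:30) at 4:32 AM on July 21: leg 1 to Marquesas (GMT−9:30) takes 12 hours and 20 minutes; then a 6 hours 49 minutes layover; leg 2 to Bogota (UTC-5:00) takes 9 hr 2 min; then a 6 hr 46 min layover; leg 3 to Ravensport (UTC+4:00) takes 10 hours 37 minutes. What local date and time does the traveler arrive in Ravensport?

2:36 AM on July 23

Convert departure to UTC: 4:32 AM − 3:30 = 1:02 AM UTC on Jul 21.
Add 12 hours 20 minutes leg 1 → 1:22 PM UTC.
Add 6 hours and 49 minutes layover in Marquesas → 8:11 PM UTC.
Add 9 hours and 2 minutes leg 2 → 5:13 AM UTC (Jul 22).
Add 6 hours and 46 minutes layover in Bogota → 11:59 AM UTC.
Add 10 hours 37 minutes leg 3 → 10:36 PM UTC.
Ravensport is UTC+4:00, so local arrival = 10:36 PM + 4:00 = 2:36 AM on Jul 23.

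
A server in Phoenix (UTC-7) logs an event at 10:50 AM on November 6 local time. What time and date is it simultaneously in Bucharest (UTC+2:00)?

In UTC: 10:50 AM + 7:00 = 5:50 PM on Nov 6.
Bucharest is UTC+2:00: 5:50 PM + 2:00 = 7:50 PM on Nov 6.

7:50 PM on November 6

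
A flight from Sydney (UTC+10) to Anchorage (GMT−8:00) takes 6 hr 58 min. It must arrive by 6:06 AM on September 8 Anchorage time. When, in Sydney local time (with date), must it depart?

5:08 PM on Sep 8

Target arrival in UTC: 6:06 AM + 8:00 = 2:06 PM on Sep 8.
Subtract 6 hours 58 minutes → departure 7:08 AM UTC on Sep 8.
Sydney is UTC+10:00: 7:08 AM + 10:00 = 5:08 PM on Sep 8.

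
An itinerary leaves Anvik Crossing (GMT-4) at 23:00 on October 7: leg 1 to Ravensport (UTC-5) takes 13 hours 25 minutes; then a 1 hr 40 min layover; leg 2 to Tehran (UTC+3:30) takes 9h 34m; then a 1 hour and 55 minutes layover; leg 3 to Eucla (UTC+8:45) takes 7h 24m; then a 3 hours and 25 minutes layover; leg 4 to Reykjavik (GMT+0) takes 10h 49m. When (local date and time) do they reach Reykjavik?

03:12 on October 10

Convert departure to UTC: 23:00 + 4:00 = 03:00 UTC on Oct 8.
Add 13 hours and 25 minutes leg 1 → 16:25 UTC.
Add 1 hour 40 minutes layover in Ravensport → 18:05 UTC.
Add 9 hours and 34 minutes leg 2 → 03:39 UTC (Oct 9).
Add 1 hour and 55 minutes layover in Tehran → 05:34 UTC.
Add 7 hours 24 minutes leg 3 → 12:58 UTC.
Add 3 hours 25 minutes layover in Eucla → 16:23 UTC.
Add 10 hours and 49 minutes leg 4 → 03:12 UTC (Oct 10).
Reykjavik is UTC+0, so local arrival is the same: 03:12 on Oct 10.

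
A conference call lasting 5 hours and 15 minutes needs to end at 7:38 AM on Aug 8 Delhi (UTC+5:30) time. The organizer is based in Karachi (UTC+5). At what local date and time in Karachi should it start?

1:53 AM on August 8

Target end time in UTC: 7:38 AM − 5:30 = 2:08 AM on Aug 8.
Subtract 5 hours 15 minutes → start 8:53 PM UTC on Aug 7.
Karachi is UTC+5:00: 8:53 PM + 5:00 = 1:53 AM on Aug 8.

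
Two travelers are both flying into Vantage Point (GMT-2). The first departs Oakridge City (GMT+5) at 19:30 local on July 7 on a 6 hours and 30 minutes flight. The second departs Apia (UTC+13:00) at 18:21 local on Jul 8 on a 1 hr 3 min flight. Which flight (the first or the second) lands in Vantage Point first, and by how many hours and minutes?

the first, by 9 hours 24 minutes

Flight 1 in UTC: 19:30 − 5:00 = 14:30 on Jul 7.
+6 hours 30 minutes → arrive 21:00 UTC on Jul 7.
Flight 2 in UTC: 18:21 − 13:00 = 05:21 on Jul 8.
+1 hour and 3 minutes → arrive 06:24 UTC on Jul 8.
Flight 1 lands earlier by 9 hours 24 minutes.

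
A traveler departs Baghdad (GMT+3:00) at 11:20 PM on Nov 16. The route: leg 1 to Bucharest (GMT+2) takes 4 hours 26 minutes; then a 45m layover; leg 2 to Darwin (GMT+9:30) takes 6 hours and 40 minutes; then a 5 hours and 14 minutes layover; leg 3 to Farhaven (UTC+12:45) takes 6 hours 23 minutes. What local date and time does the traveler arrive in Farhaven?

8:33 AM on November 18

Convert departure to UTC: 11:20 PM − 3:00 = 8:20 PM UTC on Nov 16.
Add 4 hours 26 minutes leg 1 → 12:46 AM UTC (Nov 17).
Add 45 minutes layover in Bucharest → 1:31 AM UTC.
Add 6 hours and 40 minutes leg 2 → 8:11 AM UTC.
Add 5 hours and 14 minutes layover in Darwin → 1:25 PM UTC.
Add 6 hours 23 minutes leg 3 → 7:48 PM UTC.
Farhaven is UTC+12:45, so local arrival = 7:48 PM + 12:45 = 8:33 AM on Nov 18.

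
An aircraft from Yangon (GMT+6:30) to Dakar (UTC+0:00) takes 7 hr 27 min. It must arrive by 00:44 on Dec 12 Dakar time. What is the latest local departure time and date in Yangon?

Target arrival is already UTC: 00:44 on Dec 12.
Subtract 7 hours and 27 minutes → departure 17:17 UTC on Dec 11.
Yangon is UTC+6:30: 17:17 + 6:30 = 23:47 on Dec 11.

23:47 on December 11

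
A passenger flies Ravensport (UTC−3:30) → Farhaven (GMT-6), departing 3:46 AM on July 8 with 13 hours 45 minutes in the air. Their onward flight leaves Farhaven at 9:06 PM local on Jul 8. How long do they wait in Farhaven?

Convert departure to UTC: 3:46 AM + 3:30 = 7:16 AM UTC on Jul 8.
Add 13 hours 45 minutes flight time → 9:01 PM UTC.
Farhaven is UTC−6:00, so local arrival = 9:01 PM − 6:00 = 3:01 PM on Jul 8.
Layover = 9:06 PM − 3:01 PM = 6 hours 5 minutes.

6 hours 5 minutes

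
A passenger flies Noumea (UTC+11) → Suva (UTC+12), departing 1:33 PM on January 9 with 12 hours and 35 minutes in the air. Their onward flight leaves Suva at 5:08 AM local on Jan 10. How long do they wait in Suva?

Convert departure to UTC: 1:33 PM − 11:00 = 2:33 AM UTC on Jan 9.
Add 12 hours and 35 minutes flight time → 3:08 PM UTC.
Suva is UTC+12:00, so local arrival = 3:08 PM + 12:00 = 3:08 AM on Jan 10.
Layover = 5:08 AM − 3:08 AM = 2 hours.

2 hours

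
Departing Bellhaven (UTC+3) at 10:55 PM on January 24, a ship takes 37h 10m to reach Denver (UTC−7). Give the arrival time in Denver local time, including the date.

Convert departure to UTC: 10:55 PM − 3:00 = 7:55 PM UTC on Jan 24.
Add 37 hours 10 minutes travel time → 9:05 AM UTC (Jan 26).
Denver is UTC−7:00, so local arrival = 9:05 AM − 7:00 = 2:05 AM on Jan 26.

2:05 AM on January 26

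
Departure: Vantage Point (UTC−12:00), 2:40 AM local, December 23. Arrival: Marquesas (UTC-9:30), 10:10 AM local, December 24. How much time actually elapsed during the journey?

29 hours

Departure in UTC: 2:40 AM + 12:00 = 2:40 PM on Dec 23.
Arrival in UTC: 10:10 AM + 9:30 = 7:40 PM on Dec 24.
Elapsed = 7:40 PM − 2:40 PM (+1 day) = 29 hours.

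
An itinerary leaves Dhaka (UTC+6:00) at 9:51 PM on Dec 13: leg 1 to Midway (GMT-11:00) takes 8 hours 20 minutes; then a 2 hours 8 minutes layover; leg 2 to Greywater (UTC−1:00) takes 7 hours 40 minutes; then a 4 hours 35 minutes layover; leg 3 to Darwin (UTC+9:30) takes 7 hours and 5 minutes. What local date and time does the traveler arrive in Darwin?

Convert departure to UTC: 9:51 PM − 6:00 = 3:51 PM UTC on Dec 13.
Add 8 hours and 20 minutes leg 1 → 12:11 AM UTC (Dec 14).
Add 2 hours 8 minutes layover in Midway → 2:19 AM UTC.
Add 7 hours 40 minutes leg 2 → 9:59 AM UTC.
Add 4 hours and 35 minutes layover in Greywater → 2:34 PM UTC.
Add 7 hours 5 minutes leg 3 → 9:39 PM UTC.
Darwin is UTC+9:30, so local arrival = 9:39 PM + 9:30 = 7:09 AM on Dec 15.

7:09 AM on December 15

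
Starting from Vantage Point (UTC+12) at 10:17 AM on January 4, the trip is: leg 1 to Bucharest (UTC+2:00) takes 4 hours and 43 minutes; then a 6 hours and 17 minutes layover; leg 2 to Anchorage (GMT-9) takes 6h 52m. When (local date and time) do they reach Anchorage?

7:09 AM on Jan 4

Convert departure to UTC: 10:17 AM − 12:00 = 10:17 PM UTC on Jan 3.
Add 4 hours and 43 minutes leg 1 → 3:00 AM UTC (Jan 4).
Add 6 hours 17 minutes layover in Bucharest → 9:17 AM UTC.
Add 6 hours and 52 minutes leg 2 → 4:09 PM UTC.
Anchorage is UTC−9:00, so local arrival = 4:09 PM − 9:00 = 7:09 AM on Jan 4.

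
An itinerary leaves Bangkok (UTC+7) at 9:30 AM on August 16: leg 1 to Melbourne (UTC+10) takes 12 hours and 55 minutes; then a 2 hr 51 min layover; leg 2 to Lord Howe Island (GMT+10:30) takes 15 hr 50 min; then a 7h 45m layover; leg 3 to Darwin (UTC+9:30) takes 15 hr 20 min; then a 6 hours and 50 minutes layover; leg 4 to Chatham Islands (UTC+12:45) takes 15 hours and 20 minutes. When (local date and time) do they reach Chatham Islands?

8:06 PM on Aug 19

Convert departure to UTC: 9:30 AM − 7:00 = 2:30 AM UTC on Aug 16.
Add 12 hours and 55 minutes leg 1 → 3:25 PM UTC.
Add 2 hours 51 minutes layover in Melbourne → 6:16 PM UTC.
Add 15 hours 50 minutes leg 2 → 10:06 AM UTC (Aug 17).
Add 7 hours 45 minutes layover in Lord Howe Island → 5:51 PM UTC.
Add 15 hours and 20 minutes leg 3 → 9:11 AM UTC (Aug 18).
Add 6 hours 50 minutes layover in Darwin → 4:01 PM UTC.
Add 15 hours 20 minutes leg 4 → 7:21 AM UTC (Aug 19).
Chatham Islands is UTC+12:45, so local arrival = 7:21 AM + 12:45 = 8:06 PM on Aug 19.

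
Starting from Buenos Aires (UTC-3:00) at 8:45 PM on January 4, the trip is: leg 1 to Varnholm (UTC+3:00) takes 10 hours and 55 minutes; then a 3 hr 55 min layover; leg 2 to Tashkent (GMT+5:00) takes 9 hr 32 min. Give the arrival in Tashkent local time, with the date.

Convert departure to UTC: 8:45 PM + 3:00 = 11:45 PM UTC on Jan 4.
Add 10 hours 55 minutes leg 1 → 10:40 AM UTC (Jan 5).
Add 3 hours and 55 minutes layover in Varnholm → 2:35 PM UTC.
Add 9 hours 32 minutes leg 2 → 12:07 AM UTC (Jan 6).
Tashkent is UTC+5:00, so local arrival = 12:07 AM + 5:00 = 5:07 AM on Jan 6.

5:07 AM on January 6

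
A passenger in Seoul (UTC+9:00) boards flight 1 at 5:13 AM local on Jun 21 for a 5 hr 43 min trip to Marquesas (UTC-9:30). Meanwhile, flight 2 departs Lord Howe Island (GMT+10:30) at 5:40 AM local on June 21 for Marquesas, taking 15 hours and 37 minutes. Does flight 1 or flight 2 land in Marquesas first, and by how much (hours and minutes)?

the first, by 8 hours 51 minutes

Flight 1 in UTC: 5:13 AM − 9:00 = 8:13 PM on Jun 20.
+5 hours and 43 minutes → arrive 1:56 AM UTC on Jun 21.
Flight 2 in UTC: 5:40 AM − 10:30 = 7:10 PM on Jun 20.
+15 hours and 37 minutes → arrive 10:47 AM UTC on Jun 21.
Flight 1 lands earlier by 8 hours 51 minutes.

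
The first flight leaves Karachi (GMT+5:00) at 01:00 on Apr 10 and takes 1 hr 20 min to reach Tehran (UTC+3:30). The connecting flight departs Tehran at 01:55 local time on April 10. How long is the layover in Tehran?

1 hour 5 minutes

Convert departure to UTC: 01:00 − 5:00 = 20:00 UTC on Apr 9.
Add 1 hour 20 minutes flight time → 21:20 UTC.
Tehran is UTC+3:30, so local arrival = 21:20 + 3:30 = 00:50 on Apr 10.
Layover = 01:55 − 00:50 = 1 hour 5 minutes.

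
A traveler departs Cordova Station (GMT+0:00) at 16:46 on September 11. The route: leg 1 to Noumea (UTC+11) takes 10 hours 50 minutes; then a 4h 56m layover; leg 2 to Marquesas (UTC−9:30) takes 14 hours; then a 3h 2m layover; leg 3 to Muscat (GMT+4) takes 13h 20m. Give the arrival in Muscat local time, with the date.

18:54 on September 13

Cordova Station is at UTC+0, so departure is already 16:46 UTC on Sep 11.
Add 10 hours 50 minutes leg 1 → 03:36 UTC (Sep 12).
Add 4 hours and 56 minutes layover in Noumea → 08:32 UTC.
Add 14 hours leg 2 → 22:32 UTC.
Add 3 hours 2 minutes layover in Marquesas → 01:34 UTC (Sep 13).
Add 13 hours 20 minutes leg 3 → 14:54 UTC.
Muscat is UTC+4:00, so local arrival = 14:54 + 4:00 = 18:54 on Sep 13.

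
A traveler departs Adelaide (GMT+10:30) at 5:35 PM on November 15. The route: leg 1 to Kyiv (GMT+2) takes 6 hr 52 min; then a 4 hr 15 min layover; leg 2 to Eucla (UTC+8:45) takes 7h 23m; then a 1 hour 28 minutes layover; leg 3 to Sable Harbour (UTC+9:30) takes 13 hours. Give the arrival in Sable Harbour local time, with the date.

Convert departure to UTC: 5:35 PM − 10:30 = 7:05 AM UTC on Nov 15.
Add 6 hours 52 minutes leg 1 → 1:57 PM UTC.
Add 4 hours and 15 minutes layover in Kyiv → 6:12 PM UTC.
Add 7 hours and 23 minutes leg 2 → 1:35 AM UTC (Nov 16).
Add 1 hour and 28 minutes layover in Eucla → 3:03 AM UTC.
Add 13 hours leg 3 → 4:03 PM UTC.
Sable Harbour is UTC+9:30, so local arrival = 4:03 PM + 9:30 = 1:33 AM on Nov 17.

1:33 AM on Nov 17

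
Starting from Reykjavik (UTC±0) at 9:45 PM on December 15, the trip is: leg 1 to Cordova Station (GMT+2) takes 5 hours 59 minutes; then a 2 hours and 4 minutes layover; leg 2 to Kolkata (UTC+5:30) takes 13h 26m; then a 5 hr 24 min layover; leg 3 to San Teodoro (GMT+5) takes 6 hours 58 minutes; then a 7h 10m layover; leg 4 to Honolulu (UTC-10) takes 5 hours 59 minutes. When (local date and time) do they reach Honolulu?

Reykjavik is at UTC+0, so departure is already 9:45 PM UTC on Dec 15.
Add 5 hours and 59 minutes leg 1 → 3:44 AM UTC (Dec 16).
Add 2 hours 4 minutes layover in Cordova Station → 5:48 AM UTC.
Add 13 hours 26 minutes leg 2 → 7:14 PM UTC.
Add 5 hours and 24 minutes layover in Kolkata → 12:38 AM UTC (Dec 17).
Add 6 hours and 58 minutes leg 3 → 7:36 AM UTC.
Add 7 hours and 10 minutes layover in San Teodoro → 2:46 PM UTC.
Add 5 hours and 59 minutes leg 4 → 8:45 PM UTC.
Honolulu is UTC−10:00, so local arrival = 8:45 PM − 10:00 = 10:45 AM on Dec 17.

10:45 AM on December 17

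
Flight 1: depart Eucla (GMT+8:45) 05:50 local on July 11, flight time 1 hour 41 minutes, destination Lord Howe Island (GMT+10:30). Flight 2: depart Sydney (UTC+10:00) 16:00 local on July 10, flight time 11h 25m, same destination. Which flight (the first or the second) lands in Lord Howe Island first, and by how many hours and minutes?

Flight 1 in UTC: 05:50 − 8:45 = 21:05 on Jul 10.
+1 hour and 41 minutes → arrive 22:46 UTC on Jul 10.
Flight 2 in UTC: 16:00 − 10:00 = 06:00 on Jul 10.
+11 hours and 25 minutes → arrive 17:25 UTC on Jul 10.
Flight 2 lands earlier by 5 hours 21 minutes.

the second, by 5 hours 21 minutes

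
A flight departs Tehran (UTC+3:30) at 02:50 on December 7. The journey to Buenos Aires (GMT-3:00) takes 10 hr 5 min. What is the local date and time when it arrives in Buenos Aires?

06:25 on December 7

Convert departure to UTC: 02:50 − 3:30 = 23:20 UTC on Dec 6.
Add 10 hours and 5 minutes travel time → 09:25 UTC (Dec 7).
Buenos Aires is UTC−3:00, so local arrival = 09:25 − 3:00 = 06:25 on Dec 7.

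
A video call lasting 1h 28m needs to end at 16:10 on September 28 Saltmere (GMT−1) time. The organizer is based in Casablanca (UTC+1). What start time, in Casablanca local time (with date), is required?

Target end time in UTC: 16:10 + 1:00 = 17:10 on Sep 28.
Subtract 1 hour and 28 minutes → start 15:42 UTC on Sep 28.
Casablanca is UTC+1:00: 15:42 + 1:00 = 16:42 on Sep 28.

16:42 on September 28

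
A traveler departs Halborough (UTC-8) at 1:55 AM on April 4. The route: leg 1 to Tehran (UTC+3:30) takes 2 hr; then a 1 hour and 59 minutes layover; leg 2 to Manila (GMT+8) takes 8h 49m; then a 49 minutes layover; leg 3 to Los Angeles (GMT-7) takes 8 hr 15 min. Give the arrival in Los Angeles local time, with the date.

12:47 AM on April 5

Convert departure to UTC: 1:55 AM + 8:00 = 9:55 AM UTC on Apr 4.
Add 2 hours leg 1 → 11:55 AM UTC.
Add 1 hour and 59 minutes layover in Tehran → 1:54 PM UTC.
Add 8 hours 49 minutes leg 2 → 10:43 PM UTC.
Add 49 minutes layover in Manila → 11:32 PM UTC.
Add 8 hours 15 minutes leg 3 → 7:47 AM UTC (Apr 5).
Los Angeles is UTC−7:00, so local arrival = 7:47 AM − 7:00 = 12:47 AM on Apr 5.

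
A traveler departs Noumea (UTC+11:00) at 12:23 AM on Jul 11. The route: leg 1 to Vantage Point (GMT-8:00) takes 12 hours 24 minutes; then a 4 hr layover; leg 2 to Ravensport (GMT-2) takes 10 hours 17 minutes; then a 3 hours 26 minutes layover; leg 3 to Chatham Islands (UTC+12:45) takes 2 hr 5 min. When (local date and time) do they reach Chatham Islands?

10:20 AM on Jul 12

Convert departure to UTC: 12:23 AM − 11:00 = 1:23 PM UTC on Jul 10.
Add 12 hours and 24 minutes leg 1 → 1:47 AM UTC (Jul 11).
Add 4 hours layover in Vantage Point → 5:47 AM UTC.
Add 10 hours 17 minutes leg 2 → 4:04 PM UTC.
Add 3 hours 26 minutes layover in Ravensport → 7:30 PM UTC.
Add 2 hours and 5 minutes leg 3 → 9:35 PM UTC.
Chatham Islands is UTC+12:45, so local arrival = 9:35 PM + 12:45 = 10:20 AM on Jul 12.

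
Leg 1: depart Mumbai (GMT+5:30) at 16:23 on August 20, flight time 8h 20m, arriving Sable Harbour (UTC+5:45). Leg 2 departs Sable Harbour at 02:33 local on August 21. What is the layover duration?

1 hour 35 minutes

Convert departure to UTC: 16:23 − 5:30 = 10:53 UTC on Aug 20.
Add 8 hours 20 minutes flight time → 19:13 UTC.
Sable Harbour is UTC+5:45, so local arrival = 19:13 + 5:45 = 00:58 on Aug 21.
Layover = 02:33 − 00:58 = 1 hour 35 minutes.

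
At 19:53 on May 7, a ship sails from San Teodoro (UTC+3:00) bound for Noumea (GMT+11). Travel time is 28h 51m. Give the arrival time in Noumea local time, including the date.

Noumea is 8:00 ahead of San Teodoro.
After 28 hours and 51 minutes it is 00:44 (May 9) in San Teodoro.
Shift by the zone difference: 00:44 + 8:00 = 08:44 on May 9 in Noumea.

08:44 on May 9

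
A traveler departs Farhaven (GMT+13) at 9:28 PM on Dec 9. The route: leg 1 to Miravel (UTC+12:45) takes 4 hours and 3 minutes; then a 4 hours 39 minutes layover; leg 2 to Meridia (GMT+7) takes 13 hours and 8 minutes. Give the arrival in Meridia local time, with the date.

1:18 PM on December 10

Convert departure to UTC: 9:28 PM − 13:00 = 8:28 AM UTC on Dec 9.
Add 4 hours and 3 minutes leg 1 → 12:31 PM UTC.
Add 4 hours and 39 minutes layover in Miravel → 5:10 PM UTC.
Add 13 hours and 8 minutes leg 2 → 6:18 AM UTC (Dec 10).
Meridia is UTC+7:00, so local arrival = 6:18 AM + 7:00 = 1:18 PM on Dec 10.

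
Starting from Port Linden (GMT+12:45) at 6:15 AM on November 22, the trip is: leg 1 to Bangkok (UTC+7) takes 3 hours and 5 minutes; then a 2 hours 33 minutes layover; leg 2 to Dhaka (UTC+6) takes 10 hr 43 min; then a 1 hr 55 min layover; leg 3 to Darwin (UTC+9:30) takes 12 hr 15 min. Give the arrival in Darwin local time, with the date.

Convert departure to UTC: 6:15 AM − 12:45 = 5:30 PM UTC on Nov 21.
Add 3 hours and 5 minutes leg 1 → 8:35 PM UTC.
Add 2 hours 33 minutes layover in Bangkok → 11:08 PM UTC.
Add 10 hours and 43 minutes leg 2 → 9:51 AM UTC (Nov 22).
Add 1 hour 55 minutes layover in Dhaka → 11:46 AM UTC.
Add 12 hours 15 minutes leg 3 → 12:01 AM UTC (Nov 23).
Darwin is UTC+9:30, so local arrival = 12:01 AM + 9:30 = 9:31 AM on Nov 23.

9:31 AM on Nov 23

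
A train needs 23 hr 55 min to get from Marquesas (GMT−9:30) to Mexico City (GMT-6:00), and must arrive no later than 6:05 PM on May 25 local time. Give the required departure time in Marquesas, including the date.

2:40 PM on May 24

Target arrival in UTC: 6:05 PM + 6:00 = 12:05 AM on May 26.
Subtract 23 hours and 55 minutes → departure 12:10 AM UTC on May 25.
Marquesas is UTC−9:30: 12:10 AM − 9:30 = 2:40 PM on May 24.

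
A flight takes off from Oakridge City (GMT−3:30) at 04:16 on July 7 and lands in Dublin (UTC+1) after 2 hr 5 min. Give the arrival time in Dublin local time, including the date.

10:51 on Jul 7

Convert departure to UTC: 04:16 + 3:30 = 07:46 UTC on Jul 7.
Add 2 hours 5 minutes travel time → 09:51 UTC.
Dublin is UTC+1:00, so local arrival = 09:51 + 1:00 = 10:51 on Jul 7.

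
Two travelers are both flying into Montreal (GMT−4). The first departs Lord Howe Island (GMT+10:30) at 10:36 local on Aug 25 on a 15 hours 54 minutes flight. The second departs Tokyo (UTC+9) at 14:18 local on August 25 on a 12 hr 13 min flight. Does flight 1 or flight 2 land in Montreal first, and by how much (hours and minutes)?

the first, by 1 hour 31 minutes

Flight 1 in UTC: 10:36 − 10:30 = 00:06 on Aug 25.
+15 hours and 54 minutes → arrive 16:00 UTC on Aug 25.
Flight 2 in UTC: 14:18 − 9:00 = 05:18 on Aug 25.
+12 hours 13 minutes → arrive 17:31 UTC on Aug 25.
Flight 1 lands earlier by 1 hour 31 minutes.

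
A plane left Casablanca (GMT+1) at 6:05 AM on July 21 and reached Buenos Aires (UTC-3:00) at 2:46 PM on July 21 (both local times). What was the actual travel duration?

12 hours 41 minutes

Departure in UTC: 6:05 AM − 1:00 = 5:05 AM on Jul 21.
Arrival in UTC: 2:46 PM + 3:00 = 5:46 PM on Jul 21.
Elapsed = 5:46 PM − 5:05 AM = 12 hours 41 minutes.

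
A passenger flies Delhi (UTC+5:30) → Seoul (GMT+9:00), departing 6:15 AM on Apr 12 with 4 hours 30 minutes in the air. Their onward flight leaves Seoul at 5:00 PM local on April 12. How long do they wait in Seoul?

2 hours 45 minutes

Convert departure to UTC: 6:15 AM − 5:30 = 12:45 AM UTC on Apr 12.
Add 4 hours and 30 minutes flight time → 5:15 AM UTC.
Seoul is UTC+9:00, so local arrival = 5:15 AM + 9:00 = 2:15 PM on Apr 12.
Layover = 5:00 PM − 2:15 PM = 2 hours 45 minutes.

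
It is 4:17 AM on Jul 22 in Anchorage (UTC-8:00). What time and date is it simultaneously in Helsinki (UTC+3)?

3:17 PM on Jul 22

In UTC: 4:17 AM + 8:00 = 12:17 PM on Jul 22.
Helsinki is UTC+3:00: 12:17 PM + 3:00 = 3:17 PM on Jul 22.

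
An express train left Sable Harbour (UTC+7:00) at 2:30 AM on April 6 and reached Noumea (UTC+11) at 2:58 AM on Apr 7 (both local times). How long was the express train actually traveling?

20 hours 28 minutes

Departure in UTC: 2:30 AM − 7:00 = 7:30 PM on Apr 5.
Arrival in UTC: 2:58 AM − 11:00 = 3:58 PM on Apr 6.
Elapsed = 3:58 PM − 7:30 PM (+1 day) = 20 hours 28 minutes.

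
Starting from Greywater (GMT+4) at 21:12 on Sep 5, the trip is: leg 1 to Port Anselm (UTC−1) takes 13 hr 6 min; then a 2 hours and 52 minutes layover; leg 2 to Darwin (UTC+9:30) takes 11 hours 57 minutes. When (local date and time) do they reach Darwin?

Convert departure to UTC: 21:12 − 4:00 = 17:12 UTC on Sep 5.
Add 13 hours 6 minutes leg 1 → 06:18 UTC (Sep 6).
Add 2 hours and 52 minutes layover in Port Anselm → 09:10 UTC.
Add 11 hours 57 minutes leg 2 → 21:07 UTC.
Darwin is UTC+9:30, so local arrival = 21:07 + 9:30 = 06:37 on Sep 7.

06:37 on September 7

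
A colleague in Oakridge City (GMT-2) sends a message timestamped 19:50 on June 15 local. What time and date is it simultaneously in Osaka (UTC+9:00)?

Osaka is 11:00 ahead of Oakridge City.
Shift by the zone difference: 19:50 + 11:00 = 06:50 on Jun 16 in Osaka.

06:50 on June 16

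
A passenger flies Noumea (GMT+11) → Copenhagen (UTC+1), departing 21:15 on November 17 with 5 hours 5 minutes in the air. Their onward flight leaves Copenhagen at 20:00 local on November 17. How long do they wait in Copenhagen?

3 hours 40 minutes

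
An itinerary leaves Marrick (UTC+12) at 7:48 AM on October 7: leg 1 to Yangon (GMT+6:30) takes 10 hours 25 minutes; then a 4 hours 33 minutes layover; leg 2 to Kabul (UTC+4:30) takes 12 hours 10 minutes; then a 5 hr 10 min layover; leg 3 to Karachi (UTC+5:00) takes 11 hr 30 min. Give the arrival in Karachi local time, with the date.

Convert departure to UTC: 7:48 AM − 12:00 = 7:48 PM UTC on Oct 6.
Add 10 hours and 25 minutes leg 1 → 6:13 AM UTC (Oct 7).
Add 4 hours 33 minutes layover in Yangon → 10:46 AM UTC.
Add 12 hours 10 minutes leg 2 → 10:56 PM UTC.
Add 5 hours and 10 minutes layover in Kabul → 4:06 AM UTC (Oct 8).
Add 11 hours 30 minutes leg 3 → 3:36 PM UTC.
Karachi is UTC+5:00, so local arrival = 3:36 PM + 5:00 = 8:36 PM on Oct 8.

8:36 PM on Oct 8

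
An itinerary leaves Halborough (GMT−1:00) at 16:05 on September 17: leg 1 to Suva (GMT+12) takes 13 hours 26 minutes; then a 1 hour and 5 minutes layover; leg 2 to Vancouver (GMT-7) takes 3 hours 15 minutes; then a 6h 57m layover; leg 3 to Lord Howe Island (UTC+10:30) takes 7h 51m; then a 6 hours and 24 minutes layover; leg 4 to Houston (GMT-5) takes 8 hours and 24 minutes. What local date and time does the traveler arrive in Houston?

Convert departure to UTC: 16:05 + 1:00 = 17:05 UTC on Sep 17.
Add 13 hours and 26 minutes leg 1 → 06:31 UTC (Sep 18).
Add 1 hour and 5 minutes layover in Suva → 07:36 UTC.
Add 3 hours and 15 minutes leg 2 → 10:51 UTC.
Add 6 hours and 57 minutes layover in Vancouver → 17:48 UTC.
Add 7 hours and 51 minutes leg 3 → 01:39 UTC (Sep 19).
Add 6 hours and 24 minutes layover in Lord Howe Island → 08:03 UTC.
Add 8 hours 24 minutes leg 4 → 16:27 UTC.
Houston is UTC−5:00, so local arrival = 16:27 − 5:00 = 11:27 on Sep 19.

11:27 on September 19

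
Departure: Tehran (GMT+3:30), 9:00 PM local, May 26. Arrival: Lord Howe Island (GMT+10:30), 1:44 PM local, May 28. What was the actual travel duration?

Lord Howe Island is 7:00 ahead of Tehran.
Clock-face elapsed time (ignoring zones) is 40 hours 44 minutes.
Actual elapsed = 40 hours 44 minutes − 7:00 = 33 hours 44 minutes.

33 hours 44 minutes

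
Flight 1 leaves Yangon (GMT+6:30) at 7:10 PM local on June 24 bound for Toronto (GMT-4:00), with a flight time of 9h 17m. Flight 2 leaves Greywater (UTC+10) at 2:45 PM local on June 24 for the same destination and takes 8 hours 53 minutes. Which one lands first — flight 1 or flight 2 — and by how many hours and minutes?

Flight 1 in UTC: 7:10 PM − 6:30 = 12:40 PM on Jun 24.
+9 hours and 17 minutes → arrive 9:57 PM UTC on Jun 24.
Flight 2 in UTC: 2:45 PM − 10:00 = 4:45 AM on Jun 24.
+8 hours and 53 minutes → arrive 1:38 PM UTC on Jun 24.
Flight 2 lands earlier by 8 hours 19 minutes.

the second, by 8 hours 19 minutes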